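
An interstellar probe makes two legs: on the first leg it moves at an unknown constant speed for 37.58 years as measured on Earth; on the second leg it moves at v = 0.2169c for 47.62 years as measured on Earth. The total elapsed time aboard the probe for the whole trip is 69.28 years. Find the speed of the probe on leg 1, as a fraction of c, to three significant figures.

β = 0.795

Leg 1: speed unknown; τ_1 = 37.58/γ_1.
Leg 2: γ = 1/√(1 − 0.2169²) = 1/√0.9530 = 1.024; τ_2 = 47.62/1.024 = 46.49 years.
Total proper time: τ_1 + 46.49 = 69.28, so τ_1 = 69.28 − 46.49 = 22.79 years.
γ_1 = 37.58/22.79 = 1.649; β = √(1 − 1/γ²) = √0.6321.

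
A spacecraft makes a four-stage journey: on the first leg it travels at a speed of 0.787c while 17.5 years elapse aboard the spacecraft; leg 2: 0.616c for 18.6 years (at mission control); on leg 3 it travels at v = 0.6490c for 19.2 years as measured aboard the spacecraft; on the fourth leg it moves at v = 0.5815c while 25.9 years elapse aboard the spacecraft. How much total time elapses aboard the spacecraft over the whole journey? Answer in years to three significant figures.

Leg 1: 17.5 years is already measured aboard the spacecraft.
Leg 2: γ = 1/√(1 − 0.616²) = 1/√0.6205 = 1.269; τ_2 = 18.6/1.269 = 14.65 years.
Leg 3: 19.2 years is already measured aboard the spacecraft.
Leg 4: 25.9 years is already measured aboard the spacecraft.
Total: 17.50 + 14.65 + 19.20 + 25.90 years.

τ = 77.3 years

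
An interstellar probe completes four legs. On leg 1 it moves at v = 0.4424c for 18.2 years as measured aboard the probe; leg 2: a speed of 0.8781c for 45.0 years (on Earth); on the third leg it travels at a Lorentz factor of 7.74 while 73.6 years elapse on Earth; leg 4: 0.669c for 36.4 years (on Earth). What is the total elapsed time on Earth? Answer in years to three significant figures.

Δt = 175 years

Leg 1: γ = 1/√(1 − 0.4424²) = 1/√0.8043 = 1.115; Δt_1 = 1.115 × 18.2 = 20.29 years.
Leg 2: 45.0 years is already measured on Earth.
Leg 3: 73.6 years is already measured on Earth.
Leg 4: 36.4 years is already measured on Earth.
Total: 20.29 + 45.00 + 73.60 + 36.40 years.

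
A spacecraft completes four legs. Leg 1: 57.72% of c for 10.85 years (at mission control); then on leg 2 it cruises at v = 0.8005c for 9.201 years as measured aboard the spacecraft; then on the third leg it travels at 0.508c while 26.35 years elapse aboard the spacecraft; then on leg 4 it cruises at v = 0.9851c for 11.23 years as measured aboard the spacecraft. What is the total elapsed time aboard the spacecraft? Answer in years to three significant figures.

Leg 1: β = 0.5772; γ = 1/√(1 − 0.5772²) = 1/√0.6668 = 1.225; τ_1 = 10.85/1.225 = 8.860 years.
Leg 2: 9.201 years is already measured aboard the spacecraft.
Leg 3: 26.35 years is already measured aboard the spacecraft.
Leg 4: 11.23 years is already measured aboard the spacecraft.
Total: 8.860 + 9.201 + 26.35 + 11.23 years.

τ = 55.6 years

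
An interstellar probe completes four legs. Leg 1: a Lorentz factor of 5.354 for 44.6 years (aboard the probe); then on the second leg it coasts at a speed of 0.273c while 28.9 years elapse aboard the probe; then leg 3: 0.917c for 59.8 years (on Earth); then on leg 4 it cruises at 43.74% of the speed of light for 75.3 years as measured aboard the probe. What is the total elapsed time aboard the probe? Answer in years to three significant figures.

τ = 173 years

Leg 1: 44.6 years is already measured aboard the probe.
Leg 2: 28.9 years is already measured aboard the probe.
Leg 3: γ = 1/√(1 − 0.917²) = 1/√0.1591 = 2.507; τ_3 = 59.8/2.507 = 23.85 years.
Leg 4: 75.3 years is already measured aboard the probe.
Total: 44.60 + 28.90 + 23.85 + 75.30 years.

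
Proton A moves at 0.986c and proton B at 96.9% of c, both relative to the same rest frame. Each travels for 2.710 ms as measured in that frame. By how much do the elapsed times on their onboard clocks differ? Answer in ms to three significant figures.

|τ_A − τ_B| = 0.218 ms

A: γ = 1/√(1 − 0.986²) = 1/√0.02780 = 5.997; τ_A = 2.710/5.997 = 0.4519 ms.
B: β = 0.969; γ = 1/√(1 − 0.969²) = 1/√0.06104 = 4.048; τ_B = 2.710/4.048 = 0.6695 ms.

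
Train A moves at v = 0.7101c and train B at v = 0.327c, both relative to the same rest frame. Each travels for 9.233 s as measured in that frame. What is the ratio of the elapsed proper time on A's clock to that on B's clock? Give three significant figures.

A: γ = 1/√(1 − 0.7101²) = 1/√0.4958 = 1.420. B: γ = 1/√(1 − 0.327²) = 1/√0.8931 = 1.058.
τ_A/τ_B = γ_B/γ_A = 1.058/1.420 = 0.7451, so τ_A/τ_B = 0.7451.

τ_A/τ_B = 0.745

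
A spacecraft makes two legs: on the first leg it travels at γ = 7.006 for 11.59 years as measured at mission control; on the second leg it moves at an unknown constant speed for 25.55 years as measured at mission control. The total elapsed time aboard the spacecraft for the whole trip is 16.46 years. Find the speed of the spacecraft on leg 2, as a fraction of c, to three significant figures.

Leg 1: γ = 7.006; τ_1 = 11.59/7.006 = 1.654 years.
Leg 2: speed unknown; τ_2 = 25.55/γ_2.
Total proper time: 1.654 + τ_2 = 16.46, so τ_2 = 16.46 − 1.654 = 14.81 years.
γ_2 = 25.55/14.81 = 1.726; β = √(1 − 1/γ²) = √0.6642.

β = 0.815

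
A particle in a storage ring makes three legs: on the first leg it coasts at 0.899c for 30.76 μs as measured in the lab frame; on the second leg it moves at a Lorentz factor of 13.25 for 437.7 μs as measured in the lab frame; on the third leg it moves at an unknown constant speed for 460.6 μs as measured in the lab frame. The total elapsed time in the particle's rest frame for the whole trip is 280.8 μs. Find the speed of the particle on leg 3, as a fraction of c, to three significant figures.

β = 0.861

Leg 1: γ = 1/√(1 − 0.899²) = 1/√0.1918 = 2.283; τ_1 = 30.76/2.283 = 13.47 μs.
Leg 2: γ = 13.25; τ_2 = 437.7/13.25 = 33.03 μs.
Leg 3: speed unknown; τ_3 = 460.6/γ_3.
Total proper time: 13.47 + 33.03 + τ_3 = 280.8, so τ_3 = 280.8 − 46.51 = 234.3 μs.
γ_3 = 460.6/234.3 = 1.966; β = √(1 − 1/γ²) = √0.7413.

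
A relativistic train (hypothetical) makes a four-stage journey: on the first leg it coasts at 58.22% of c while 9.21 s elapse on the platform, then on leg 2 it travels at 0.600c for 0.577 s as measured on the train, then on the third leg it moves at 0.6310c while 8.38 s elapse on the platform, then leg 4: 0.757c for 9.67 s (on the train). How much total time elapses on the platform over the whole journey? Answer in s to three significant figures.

Δt = 33.1 s

Leg 1: 9.21 s is already measured on the platform.
Leg 2: γ = 1/√(1 − 0.600²) = 5/4 = 1.250; Δt_2 = 1.250 × 0.577 = 0.7212 s.
Leg 3: 8.38 s is already measured on the platform.
Leg 4: γ = 1/√(1 − 0.757²) = 1/√0.4270 = 1.530; Δt_4 = 1.530 × 9.67 = 14.80 s.
Total: 9.210 + 0.7212 + 8.380 + 14.80 s.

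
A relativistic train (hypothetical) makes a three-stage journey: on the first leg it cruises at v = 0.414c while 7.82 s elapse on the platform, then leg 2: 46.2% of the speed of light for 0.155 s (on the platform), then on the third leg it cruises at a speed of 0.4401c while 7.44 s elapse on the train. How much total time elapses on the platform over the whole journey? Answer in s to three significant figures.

Leg 1: 7.82 s is already measured on the platform.
Leg 2: 0.155 s is already measured on the platform.
Leg 3: γ = 1/√(1 − 0.4401²) = 1/√0.8063 = 1.114; Δt_3 = 1.114 × 7.44 = 8.286 s.
Total: 7.820 + 0.1550 + 8.286 s.

Δt = 16.3 s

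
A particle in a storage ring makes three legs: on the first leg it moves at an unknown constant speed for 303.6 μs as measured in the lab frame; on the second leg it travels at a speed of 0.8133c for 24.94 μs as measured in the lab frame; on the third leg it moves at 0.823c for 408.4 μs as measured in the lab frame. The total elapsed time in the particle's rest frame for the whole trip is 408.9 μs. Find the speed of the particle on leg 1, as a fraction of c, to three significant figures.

β = 0.845

Leg 1: speed unknown; τ_1 = 303.6/γ_1.
Leg 2: γ = 1/√(1 − 0.8133²) = 1/√0.3385 = 1.719; τ_2 = 24.94/1.719 = 14.51 μs.
Leg 3: γ = 1/√(1 − 0.823²) = 1/√0.3227 = 1.760; τ_3 = 408.4/1.760 = 232.0 μs.
Total proper time: τ_1 + 14.51 + 232.0 = 408.9, so τ_1 = 408.9 − 246.5 = 162.4 μs.
γ_1 = 303.6/162.4 = 1.869; β = √(1 − 1/γ²) = √0.7139.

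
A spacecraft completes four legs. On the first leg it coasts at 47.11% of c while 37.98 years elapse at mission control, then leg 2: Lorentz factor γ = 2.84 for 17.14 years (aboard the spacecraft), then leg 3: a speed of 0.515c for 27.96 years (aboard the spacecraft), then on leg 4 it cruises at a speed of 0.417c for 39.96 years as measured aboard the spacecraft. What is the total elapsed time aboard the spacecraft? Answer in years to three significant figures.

τ = 119 years

Leg 1: β = 0.4711; γ = 1/√(1 − 0.4711²) = 1/√0.7781 = 1.134; τ_1 = 37.98/1.134 = 33.50 years.
Leg 2: 17.14 years is already measured aboard the spacecraft.
Leg 3: 27.96 years is already measured aboard the spacecraft.
Leg 4: 39.96 years is already measured aboard the spacecraft.
Total: 33.50 + 17.14 + 27.96 + 39.96 years.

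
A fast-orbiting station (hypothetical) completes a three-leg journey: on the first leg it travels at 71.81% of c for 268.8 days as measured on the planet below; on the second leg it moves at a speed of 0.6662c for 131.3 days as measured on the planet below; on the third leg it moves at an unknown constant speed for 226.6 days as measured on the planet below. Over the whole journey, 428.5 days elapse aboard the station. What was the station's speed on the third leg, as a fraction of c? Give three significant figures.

Leg 1: β = 0.7181; γ = 1/√(1 − 0.7181²) = 1/√0.4843 = 1.437; τ_1 = 268.8/1.437 = 187.1 days.
Leg 2: γ = 1/√(1 − 0.6662²) = 1/√0.5562 = 1.341; τ_2 = 131.3/1.341 = 97.92 days.
Leg 3: speed unknown; τ_3 = 226.6/γ_3.
Total proper time: 187.1 + 97.92 + τ_3 = 428.5, so τ_3 = 428.5 − 285.0 = 143.5 days.
γ_3 = 226.6/143.5 = 1.579; β = √(1 − 1/γ²) = √0.5989.

β = 0.774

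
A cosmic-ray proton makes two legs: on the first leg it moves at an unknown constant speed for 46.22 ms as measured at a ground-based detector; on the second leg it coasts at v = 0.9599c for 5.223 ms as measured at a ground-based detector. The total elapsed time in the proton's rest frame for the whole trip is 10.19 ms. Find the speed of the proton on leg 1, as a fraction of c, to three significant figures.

β = 0.982

Leg 1: speed unknown; τ_1 = 46.22/γ_1.
Leg 2: γ = 1/√(1 − 0.9599²) = 1/√0.07859 = 3.567; τ_2 = 5.223/3.567 = 1.464 ms.
Total proper time: τ_1 + 1.464 = 10.19, so τ_1 = 10.19 − 1.464 = 8.726 ms.
γ_1 = 46.22/8.726 = 5.297; β = √(1 − 1/γ²) = √0.9644.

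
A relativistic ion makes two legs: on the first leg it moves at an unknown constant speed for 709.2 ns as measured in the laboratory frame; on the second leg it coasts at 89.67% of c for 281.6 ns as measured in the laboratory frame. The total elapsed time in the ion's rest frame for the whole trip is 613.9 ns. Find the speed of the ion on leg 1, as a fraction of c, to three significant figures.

Leg 1: speed unknown; τ_1 = 709.2/γ_1.
Leg 2: β = 0.8967; γ = 1/√(1 − 0.8967²) = 1/√0.1959 = 2.259; τ_2 = 281.6/2.259 = 124.6 ns.
Total proper time: τ_1 + 124.6 = 613.9, so τ_1 = 613.9 − 124.6 = 489.3 ns.
γ_1 = 709.2/489.3 = 1.450; β = √(1 − 1/γ²) = √0.5241.

β = 0.724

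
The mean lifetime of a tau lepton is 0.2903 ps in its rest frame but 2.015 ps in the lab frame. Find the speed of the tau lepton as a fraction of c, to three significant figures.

v = 0.990c

γ = Δt/τ₀ = 2.015/0.2903 = 6.941
β = √(1 − 1/γ²) = √(1 − 0.02076) = √0.9792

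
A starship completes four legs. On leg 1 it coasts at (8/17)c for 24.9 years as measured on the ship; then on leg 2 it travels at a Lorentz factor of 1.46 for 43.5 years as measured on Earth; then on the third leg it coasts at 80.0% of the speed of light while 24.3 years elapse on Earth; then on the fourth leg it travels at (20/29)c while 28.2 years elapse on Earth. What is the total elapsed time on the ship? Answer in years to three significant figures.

Leg 1: 24.9 years is already measured on the ship.
Leg 2: γ = 1.46; τ_2 = 43.5/1.460 = 29.79 years.
Leg 3: β = 0.800; γ = 1/√(1 − 0.800²) = 1/√0.3600 = 1.667; τ_3 = 24.3/1.667 = 14.58 years.
Leg 4: γ = 1/√(1 − (20/29)²) = 29/21 ≈ 1.381; τ_4 = 28.2/1.381 = 20.42 years.
Total: 24.90 + 29.79 + 14.58 + 20.42 years.

τ = 89.7 years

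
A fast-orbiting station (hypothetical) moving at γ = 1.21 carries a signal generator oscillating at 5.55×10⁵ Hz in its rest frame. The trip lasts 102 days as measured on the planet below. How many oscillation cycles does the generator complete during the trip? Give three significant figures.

N = 4.04×10¹²

γ = 1.21
The oscillator's own cycle count is N = f × τ where τ is the proper time aboard the station. τ = Δt/γ = 102/1.210 = 84.30 days = 7.283×10⁶ s.
N = 5.55×10⁵ × 7.283×10⁶ = 4.042×10¹².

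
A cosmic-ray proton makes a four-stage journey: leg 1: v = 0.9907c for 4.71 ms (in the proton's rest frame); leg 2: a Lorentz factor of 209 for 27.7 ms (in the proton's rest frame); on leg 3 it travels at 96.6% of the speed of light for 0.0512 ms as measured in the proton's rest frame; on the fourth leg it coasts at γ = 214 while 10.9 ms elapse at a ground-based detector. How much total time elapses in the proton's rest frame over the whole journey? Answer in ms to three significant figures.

Leg 1: 4.71 ms is already measured in the proton's rest frame.
Leg 2: 27.7 ms is already measured in the proton's rest frame.
Leg 3: 0.0512 ms is already measured in the proton's rest frame.
Leg 4: γ = 214; τ_4 = 10.9/214.0 = 0.05093 ms.
Total: 4.710 + 27.70 + 0.05120 + 0.05093 ms.

τ = 32.5 ms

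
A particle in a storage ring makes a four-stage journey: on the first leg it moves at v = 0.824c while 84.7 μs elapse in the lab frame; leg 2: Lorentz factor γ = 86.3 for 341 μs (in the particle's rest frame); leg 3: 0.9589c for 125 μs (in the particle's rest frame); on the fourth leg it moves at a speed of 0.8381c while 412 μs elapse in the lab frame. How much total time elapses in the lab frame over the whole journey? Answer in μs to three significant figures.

Leg 1: 84.7 μs is already measured in the lab frame.
Leg 2: γ = 86.3; Δt_2 = 86.30 × 341 = 2.943×10⁴ μs.
Leg 3: γ = 1/√(1 − 0.9589²) = 1/√0.08051 = 3.524; Δt_3 = 3.524 × 125 = 440.5 μs.
Leg 4: 412 μs is already measured in the lab frame.
Total: 84.70 + 2.943×10⁴ + 440.5 + 412.0 μs.

Δt = 3.04×10⁴ μs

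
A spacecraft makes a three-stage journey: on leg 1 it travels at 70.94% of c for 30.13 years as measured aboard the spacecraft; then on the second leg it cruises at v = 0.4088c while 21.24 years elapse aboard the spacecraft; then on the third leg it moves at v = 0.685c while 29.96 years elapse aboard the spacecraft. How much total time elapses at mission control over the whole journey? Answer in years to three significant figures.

Δt = 107 years

Leg 1: β = 0.7094; γ = 1/√(1 − 0.7094²) = 1/√0.4968 = 1.419; Δt_1 = 1.419 × 30.13 = 42.75 years.
Leg 2: γ = 1/√(1 − 0.4088²) = 1/√0.8329 = 1.096; Δt_2 = 1.096 × 21.24 = 23.27 years.
Leg 3: γ = 1/√(1 − 0.685²) = 1/√0.5308 = 1.373; Δt_3 = 1.373 × 29.96 = 41.12 years.
Total: 42.75 + 23.27 + 41.12 years.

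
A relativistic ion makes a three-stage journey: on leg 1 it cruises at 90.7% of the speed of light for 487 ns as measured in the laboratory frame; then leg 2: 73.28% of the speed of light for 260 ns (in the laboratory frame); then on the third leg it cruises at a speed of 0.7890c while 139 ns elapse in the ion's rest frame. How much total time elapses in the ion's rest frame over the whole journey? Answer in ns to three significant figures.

Leg 1: β = 0.907; γ = 1/√(1 − 0.907²) = 1/√0.1774 = 2.375; τ_1 = 487/2.375 = 205.1 ns.
Leg 2: β = 0.7328; γ = 1/√(1 − 0.7328²) = 1/√0.4630 = 1.470; τ_2 = 260/1.470 = 176.9 ns.
Leg 3: 139 ns is already measured in the ion's rest frame.
Total: 205.1 + 176.9 + 139.0 ns.

τ = 521 ns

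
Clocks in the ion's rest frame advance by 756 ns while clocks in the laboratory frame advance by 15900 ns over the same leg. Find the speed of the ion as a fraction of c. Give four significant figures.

The proper time is measured in the ion's rest frame (both events occur at the ion's location); Δt is measured in the laboratory frame. γ = Δt/τ = 15900/756 = 21.03.
β = √(1 − 1/γ²) = √(1 − 0.002261) = √0.9977

β = 0.9989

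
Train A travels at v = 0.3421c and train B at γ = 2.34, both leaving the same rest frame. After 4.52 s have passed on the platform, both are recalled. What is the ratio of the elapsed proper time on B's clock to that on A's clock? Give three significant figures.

τ_B/τ_A = 0.455

A: γ = 1/√(1 − 0.3421²) = 1/√0.8830 = 1.064. B: γ = 2.34.
τ_A/τ_B = γ_B/γ_A = 2.340/1.064 = 2.199, so τ_B/τ_A = 0.4548.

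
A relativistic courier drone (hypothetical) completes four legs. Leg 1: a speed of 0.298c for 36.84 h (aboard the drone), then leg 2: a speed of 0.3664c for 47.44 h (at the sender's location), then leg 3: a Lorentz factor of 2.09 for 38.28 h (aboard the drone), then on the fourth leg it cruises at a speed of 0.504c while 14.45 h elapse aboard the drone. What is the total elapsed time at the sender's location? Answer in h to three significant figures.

Δt = 183 h

Leg 1: γ = 1/√(1 − 0.298²) = 1/√0.9112 = 1.048; Δt_1 = 1.048 × 36.84 = 38.59 h.
Leg 2: 47.44 h is already measured at the sender's location.
Leg 3: γ = 2.09; Δt_3 = 2.090 × 38.28 = 80.01 h.
Leg 4: γ = 1/√(1 − 0.504²) = 1/√0.7460 = 1.158; Δt_4 = 1.158 × 14.45 = 16.73 h.
Total: 38.59 + 47.44 + 80.01 + 16.73 h.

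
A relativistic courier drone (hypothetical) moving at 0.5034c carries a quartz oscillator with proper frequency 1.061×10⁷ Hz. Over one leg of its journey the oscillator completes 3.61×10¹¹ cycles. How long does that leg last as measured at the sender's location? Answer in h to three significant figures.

Δt = 10.9 h

γ = 1/√(1 − 0.5034²) = 1/√0.7466 = 1.157
Proper time for N cycles: τ = N/f = 3.61×10¹¹/(1.061×10⁷) = 3.402×10⁴ s = 9.451 h.
Lab-frame duration Δt = γτ = 1.157 × 9.451 = 10.94 h.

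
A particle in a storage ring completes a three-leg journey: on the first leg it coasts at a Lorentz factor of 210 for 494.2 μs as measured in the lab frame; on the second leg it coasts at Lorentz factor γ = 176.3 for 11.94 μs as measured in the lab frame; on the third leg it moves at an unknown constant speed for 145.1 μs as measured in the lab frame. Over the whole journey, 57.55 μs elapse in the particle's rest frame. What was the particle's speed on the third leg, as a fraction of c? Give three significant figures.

Leg 1: γ = 210; τ_1 = 494.2/210.0 = 2.353 μs.
Leg 2: γ = 176.3; τ_2 = 11.94/176.3 = 0.06773 μs.
Leg 3: speed unknown; τ_3 = 145.1/γ_3.
Total proper time: 2.353 + 0.06773 + τ_3 = 57.55, so τ_3 = 57.55 − 2.421 = 55.13 μs.
γ_3 = 145.1/55.13 = 2.632; β = √(1 − 1/γ²) = √0.8556.

β = 0.925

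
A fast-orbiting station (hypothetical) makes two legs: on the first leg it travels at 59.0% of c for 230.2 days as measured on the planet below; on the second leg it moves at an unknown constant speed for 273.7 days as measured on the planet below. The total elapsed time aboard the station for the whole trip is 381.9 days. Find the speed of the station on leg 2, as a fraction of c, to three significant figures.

β = 0.698

Leg 1: β = 0.590; γ = 1/√(1 − 0.590²) = 1/√0.6519 = 1.239; τ_1 = 230.2/1.239 = 185.9 days.
Leg 2: speed unknown; τ_2 = 273.7/γ_2.
Total proper time: 185.9 + τ_2 = 381.9, so τ_2 = 381.9 − 185.9 = 196.0 days.
γ_2 = 273.7/196.0 = 1.396; β = √(1 − 1/γ²) = √0.4870.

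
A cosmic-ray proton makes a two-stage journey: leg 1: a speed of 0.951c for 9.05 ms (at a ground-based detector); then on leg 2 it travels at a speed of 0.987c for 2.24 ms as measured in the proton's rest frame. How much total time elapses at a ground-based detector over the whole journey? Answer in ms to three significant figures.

Leg 1: 9.05 ms is already measured at a ground-based detector.
Leg 2: γ = 1/√(1 − 0.987²) = 1/√0.02583 = 6.222; Δt_2 = 6.222 × 2.24 = 13.94 ms.
Total: 9.050 + 13.94 ms.

Δt = 23.0 ms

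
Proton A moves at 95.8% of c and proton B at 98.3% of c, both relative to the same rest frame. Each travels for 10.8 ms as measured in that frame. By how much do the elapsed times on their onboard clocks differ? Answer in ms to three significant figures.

|τ_A − τ_B| = 1.11 ms

A: β = 0.958; γ = 1/√(1 − 0.958²) = 1/√0.08224 = 3.487; τ_A = 10.8/3.487 = 3.097 ms.
B: β = 0.983; γ = 1/√(1 − 0.983²) = 1/√0.03371 = 5.446; τ_B = 10.8/5.446 = 1.983 ms.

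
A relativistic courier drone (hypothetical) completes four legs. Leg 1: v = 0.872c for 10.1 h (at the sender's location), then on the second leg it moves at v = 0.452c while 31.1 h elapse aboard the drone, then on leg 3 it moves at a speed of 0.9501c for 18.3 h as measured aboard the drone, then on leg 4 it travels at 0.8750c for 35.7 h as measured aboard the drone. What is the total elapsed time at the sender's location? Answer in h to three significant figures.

Leg 1: 10.1 h is already measured at the sender's location.
Leg 2: γ = 1/√(1 − 0.452²) = 1/√0.7957 = 1.121; Δt_2 = 1.121 × 31.1 = 34.86 h.
Leg 3: γ = 1/√(1 − 0.9501²) = 1/√0.09731 = 3.206; Δt_3 = 3.206 × 18.3 = 58.66 h.
Leg 4: γ = 1/√(1 − 0.8750²) = 1/√0.2344 = 2.066; Δt_4 = 2.066 × 35.7 = 73.74 h.
Total: 10.10 + 34.86 + 58.66 + 73.74 h.

Δt = 177 h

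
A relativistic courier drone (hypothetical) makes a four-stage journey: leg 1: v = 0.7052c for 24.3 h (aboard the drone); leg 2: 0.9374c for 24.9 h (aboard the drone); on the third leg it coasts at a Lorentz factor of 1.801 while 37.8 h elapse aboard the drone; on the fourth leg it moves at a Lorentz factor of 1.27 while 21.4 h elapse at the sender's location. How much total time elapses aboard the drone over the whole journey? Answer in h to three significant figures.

τ = 104 h

Leg 1: 24.3 h is already measured aboard the drone.
Leg 2: 24.9 h is already measured aboard the drone.
Leg 3: 37.8 h is already measured aboard the drone.
Leg 4: γ = 1.27; τ_4 = 21.4/1.270 = 16.85 h.
Total: 24.30 + 24.90 + 37.80 + 16.85 h.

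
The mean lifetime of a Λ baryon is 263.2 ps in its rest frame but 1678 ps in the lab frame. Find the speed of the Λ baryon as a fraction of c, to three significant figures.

v = 0.988c

γ = Δt/τ₀ = 1678/263.2 = 6.375
β = √(1 − 1/γ²) = √(1 − 0.02460) = √0.9754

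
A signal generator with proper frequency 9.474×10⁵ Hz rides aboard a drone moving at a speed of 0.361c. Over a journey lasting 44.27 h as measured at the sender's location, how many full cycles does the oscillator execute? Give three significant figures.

γ = 1/√(1 − 0.361²) = 1/√0.8697 = 1.072
The oscillator's own cycle count is N = f × τ where τ is the proper time aboard the drone. τ = Δt/γ = 44.27/1.072 = 41.28 h = 1.486×10⁵ s.
N = 9.474×10⁵ × 1.486×10⁵ = 1.408×10¹¹.

N = 1.41×10¹¹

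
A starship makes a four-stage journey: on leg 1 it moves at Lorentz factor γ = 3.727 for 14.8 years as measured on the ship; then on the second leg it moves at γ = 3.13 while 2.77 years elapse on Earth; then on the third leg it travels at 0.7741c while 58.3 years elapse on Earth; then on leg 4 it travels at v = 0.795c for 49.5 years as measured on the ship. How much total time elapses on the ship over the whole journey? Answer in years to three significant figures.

τ = 102 years

Leg 1: 14.8 years is already measured on the ship.
Leg 2: γ = 3.13; τ_2 = 2.77/3.130 = 0.8850 years.
Leg 3: γ = 1/√(1 − 0.7741²) = 1/√0.4008 = 1.580; τ_3 = 58.3/1.580 = 36.91 years.
Leg 4: 49.5 years is already measured on the ship.
Total: 14.80 + 0.8850 + 36.91 + 49.50 years.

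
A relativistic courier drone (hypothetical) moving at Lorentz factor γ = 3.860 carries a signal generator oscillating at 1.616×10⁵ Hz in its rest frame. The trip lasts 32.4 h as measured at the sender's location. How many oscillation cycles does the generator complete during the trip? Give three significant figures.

γ = 3.860
The oscillator's own cycle count is N = f × τ where τ is the proper time aboard the drone. τ = Δt/γ = 32.4/3.860 = 8.394 h = 3.022×10⁴ s.
N = 1.616×10⁵ × 3.022×10⁴ = 4.883×10⁹.

N = 4.88×10⁹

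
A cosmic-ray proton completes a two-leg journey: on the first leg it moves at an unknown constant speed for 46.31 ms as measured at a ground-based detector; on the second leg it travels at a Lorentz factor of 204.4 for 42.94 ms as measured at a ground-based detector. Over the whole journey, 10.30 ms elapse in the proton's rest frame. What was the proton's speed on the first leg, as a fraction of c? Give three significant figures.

Leg 1: speed unknown; τ_1 = 46.31/γ_1.
Leg 2: γ = 204.4; τ_2 = 42.94/204.4 = 0.2101 ms.
Total proper time: τ_1 + 0.2101 = 10.30, so τ_1 = 10.30 − 0.2101 = 10.09 ms.
γ_1 = 46.31/10.09 = 4.590; β = √(1 − 1/γ²) = √0.9525.

β = 0.976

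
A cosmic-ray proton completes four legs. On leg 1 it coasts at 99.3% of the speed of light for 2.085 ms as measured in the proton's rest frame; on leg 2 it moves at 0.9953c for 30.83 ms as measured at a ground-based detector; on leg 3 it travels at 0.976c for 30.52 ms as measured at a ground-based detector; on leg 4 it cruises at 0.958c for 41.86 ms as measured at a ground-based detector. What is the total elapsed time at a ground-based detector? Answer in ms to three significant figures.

Leg 1: β = 0.993; γ = 1/√(1 − 0.993²) = 1/√0.01395 = 8.466; Δt_1 = 8.466 × 2.085 = 17.65 ms.
Leg 2: 30.83 ms is already measured at a ground-based detector.
Leg 3: 30.52 ms is already measured at a ground-based detector.
Leg 4: 41.86 ms is already measured at a ground-based detector.
Total: 17.65 + 30.83 + 30.52 + 41.86 ms.

Δt = 121 ms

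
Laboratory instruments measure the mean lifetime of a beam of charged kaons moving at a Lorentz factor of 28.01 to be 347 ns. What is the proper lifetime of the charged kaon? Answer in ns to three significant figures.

γ = 28.01
The lab-frame lifetime is the dilated interval; the proper lifetime is τ₀ = Δt/γ = 347/28.01 ns.

τ₀ = 12.4 ns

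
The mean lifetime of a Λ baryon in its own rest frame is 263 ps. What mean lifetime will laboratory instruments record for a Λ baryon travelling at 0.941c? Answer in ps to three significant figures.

γ = 1/√(1 − 0.941²) = 1/√0.1145 = 2.955
The rest-frame lifetime is the proper time; the lab measures the dilated interval Δt = γτ₀ = 2.955 × 263 ps.

Δt = 777 ps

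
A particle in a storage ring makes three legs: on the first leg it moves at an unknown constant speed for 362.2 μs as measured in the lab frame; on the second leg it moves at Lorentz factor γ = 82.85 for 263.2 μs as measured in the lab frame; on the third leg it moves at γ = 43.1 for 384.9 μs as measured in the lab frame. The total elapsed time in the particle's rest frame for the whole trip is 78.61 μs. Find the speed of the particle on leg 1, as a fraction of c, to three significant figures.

β = 0.983

Leg 1: speed unknown; τ_1 = 362.2/γ_1.
Leg 2: γ = 82.85; τ_2 = 263.2/82.85 = 3.177 μs.
Leg 3: γ = 43.1; τ_3 = 384.9/43.10 = 8.930 μs.
Total proper time: τ_1 + 3.177 + 8.930 = 78.61, so τ_1 = 78.61 − 12.11 = 66.50 μs.
γ_1 = 362.2/66.50 = 5.446; β = √(1 − 1/γ²) = √0.9663.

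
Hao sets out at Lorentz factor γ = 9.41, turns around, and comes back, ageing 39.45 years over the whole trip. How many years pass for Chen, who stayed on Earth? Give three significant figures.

γ = 9.41
Earth-frame duration is the dilated interval: Δt = γτ = 9.410 × 39.45 years.

Δt = 371 years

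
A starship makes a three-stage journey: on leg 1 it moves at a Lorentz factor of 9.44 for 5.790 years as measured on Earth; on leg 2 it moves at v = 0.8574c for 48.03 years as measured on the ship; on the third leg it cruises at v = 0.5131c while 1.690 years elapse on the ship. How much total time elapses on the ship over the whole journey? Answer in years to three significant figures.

τ = 50.3 years

Leg 1: γ = 9.44; τ_1 = 5.790/9.440 = 0.6133 years.
Leg 2: 48.03 years is already measured on the ship.
Leg 3: 1.690 years is already measured on the ship.
Total: 0.6133 + 48.03 + 1.690 years.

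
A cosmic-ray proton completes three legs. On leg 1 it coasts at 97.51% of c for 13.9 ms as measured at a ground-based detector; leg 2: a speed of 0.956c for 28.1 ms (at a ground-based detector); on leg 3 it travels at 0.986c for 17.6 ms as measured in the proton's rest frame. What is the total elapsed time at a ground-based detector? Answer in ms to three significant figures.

Δt = 148 ms

Leg 1: 13.9 ms is already measured at a ground-based detector.
Leg 2: 28.1 ms is already measured at a ground-based detector.
Leg 3: γ = 1/√(1 − 0.986²) = 1/√0.02780 = 5.997; Δt_3 = 5.997 × 17.6 = 105.6 ms.
Total: 13.90 + 28.10 + 105.6 ms.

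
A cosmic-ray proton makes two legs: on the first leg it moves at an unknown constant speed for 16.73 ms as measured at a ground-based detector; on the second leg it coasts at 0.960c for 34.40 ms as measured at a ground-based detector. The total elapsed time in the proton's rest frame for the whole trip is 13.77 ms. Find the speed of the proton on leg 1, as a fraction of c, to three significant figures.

Leg 1: speed unknown; τ_1 = 16.73/γ_1.
Leg 2: γ = 1/√(1 − 0.960²) = 25/7 ≈ 3.571; τ_2 = 34.40/3.571 = 9.632 ms.
Total proper time: τ_1 + 9.632 = 13.77, so τ_1 = 13.77 − 9.632 = 4.138 ms.
γ_1 = 16.73/4.138 = 4.043; β = √(1 − 1/γ²) = √0.9388.

β = 0.969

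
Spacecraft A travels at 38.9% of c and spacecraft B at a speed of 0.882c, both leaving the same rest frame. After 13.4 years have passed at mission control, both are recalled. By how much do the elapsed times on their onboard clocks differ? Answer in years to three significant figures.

A: β = 0.389; γ = 1/√(1 − 0.389²) = 1/√0.8487 = 1.085; τ_A = 13.4/1.085 = 12.34 years.
B: γ = 1/√(1 − 0.882²) = 1/√0.2221 = 2.122; τ_B = 13.4/2.122 = 6.315 years.

|τ_A − τ_B| = 6.03 years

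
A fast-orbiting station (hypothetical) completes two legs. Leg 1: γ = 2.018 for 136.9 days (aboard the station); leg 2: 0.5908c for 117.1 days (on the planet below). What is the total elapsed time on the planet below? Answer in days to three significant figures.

Leg 1: γ = 2.018; Δt_1 = 2.018 × 136.9 = 276.3 days.
Leg 2: 117.1 days is already measured on the planet below.
Total: 276.3 + 117.1 days.

Δt = 393 days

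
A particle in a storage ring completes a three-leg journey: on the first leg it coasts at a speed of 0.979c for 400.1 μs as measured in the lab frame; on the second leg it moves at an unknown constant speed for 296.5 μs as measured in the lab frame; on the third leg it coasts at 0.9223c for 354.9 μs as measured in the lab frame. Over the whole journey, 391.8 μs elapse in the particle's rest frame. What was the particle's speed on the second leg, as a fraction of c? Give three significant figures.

Leg 1: γ = 1/√(1 − 0.979²) = 1/√0.04156 = 4.905; τ_1 = 400.1/4.905 = 81.56 μs.
Leg 2: speed unknown; τ_2 = 296.5/γ_2.
Leg 3: γ = 1/√(1 − 0.9223²) = 1/√0.1494 = 2.587; τ_3 = 354.9/2.587 = 137.2 μs.
Total proper time: 81.56 + τ_2 + 137.2 = 391.8, so τ_2 = 391.8 − 218.7 = 173.1 μs.
γ_2 = 296.5/173.1 = 1.713; β = √(1 − 1/γ²) = √0.6593.

β = 0.812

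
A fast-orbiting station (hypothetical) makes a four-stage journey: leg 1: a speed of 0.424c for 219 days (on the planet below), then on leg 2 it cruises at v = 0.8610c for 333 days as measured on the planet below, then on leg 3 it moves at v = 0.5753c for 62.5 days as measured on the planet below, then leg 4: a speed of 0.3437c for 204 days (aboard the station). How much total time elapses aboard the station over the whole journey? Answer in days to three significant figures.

Leg 1: γ = 1/√(1 − 0.424²) = 1/√0.8202 = 1.104; τ_1 = 219/1.104 = 198.3 days.
Leg 2: γ = 1/√(1 − 0.8610²) = 1/√0.2587 = 1.966; τ_2 = 333/1.966 = 169.4 days.
Leg 3: γ = 1/√(1 − 0.5753²) = 1/√0.6690 = 1.223; τ_3 = 62.5/1.223 = 51.12 days.
Leg 4: 204 days is already measured aboard the station.
Total: 198.3 + 169.4 + 51.12 + 204.0 days.

τ = 623 days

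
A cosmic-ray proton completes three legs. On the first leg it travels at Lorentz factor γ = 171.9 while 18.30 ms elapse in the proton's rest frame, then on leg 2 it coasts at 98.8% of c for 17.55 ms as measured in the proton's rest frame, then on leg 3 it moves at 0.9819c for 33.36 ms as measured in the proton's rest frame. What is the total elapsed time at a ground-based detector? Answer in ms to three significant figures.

Leg 1: γ = 171.9; Δt_1 = 171.9 × 18.30 = 3146 ms.
Leg 2: β = 0.988; γ = 1/√(1 − 0.988²) = 1/√0.02386 = 6.474; Δt_2 = 6.474 × 17.55 = 113.6 ms.
Leg 3: γ = 1/√(1 − 0.9819²) = 1/√0.03587 = 5.280; Δt_3 = 5.280 × 33.36 = 176.1 ms.
Total: 3146 + 113.6 + 176.1 ms.

Δt = 3440 ms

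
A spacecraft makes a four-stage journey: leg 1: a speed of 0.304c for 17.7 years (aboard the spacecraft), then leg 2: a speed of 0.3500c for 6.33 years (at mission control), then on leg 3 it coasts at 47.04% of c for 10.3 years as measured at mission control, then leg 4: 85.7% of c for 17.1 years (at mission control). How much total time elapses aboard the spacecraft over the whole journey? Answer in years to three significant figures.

Leg 1: 17.7 years is already measured aboard the spacecraft.
Leg 2: γ = 1/√(1 − 0.3500²) = 1/√0.8775 = 1.068; τ_2 = 6.33/1.068 = 5.930 years.
Leg 3: β = 0.4704; γ = 1/√(1 − 0.4704²) = 1/√0.7787 = 1.133; τ_3 = 10.3/1.133 = 9.089 years.
Leg 4: β = 0.857; γ = 1/√(1 − 0.857²) = 1/√0.2656 = 1.941; τ_4 = 17.1/1.941 = 8.812 years.
Total: 17.70 + 5.930 + 9.089 + 8.812 years.

τ = 41.5 years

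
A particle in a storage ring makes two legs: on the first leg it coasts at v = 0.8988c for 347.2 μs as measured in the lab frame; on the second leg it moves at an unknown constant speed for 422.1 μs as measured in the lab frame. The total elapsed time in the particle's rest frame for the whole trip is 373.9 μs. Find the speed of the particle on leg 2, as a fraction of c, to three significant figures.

Leg 1: γ = 1/√(1 − 0.8988²) = 1/√0.1922 = 2.281; τ_1 = 347.2/2.281 = 152.2 μs.
Leg 2: speed unknown; τ_2 = 422.1/γ_2.
Total proper time: 152.2 + τ_2 = 373.9, so τ_2 = 373.9 − 152.2 = 221.7 μs.
γ_2 = 422.1/221.7 = 1.904; β = √(1 − 1/γ²) = √0.7241.

β = 0.851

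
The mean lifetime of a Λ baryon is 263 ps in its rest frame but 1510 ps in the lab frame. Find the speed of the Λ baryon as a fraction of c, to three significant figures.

γ = Δt/τ₀ = 1510/263 = 5.741
β = √(1 − 1/γ²) = √(1 − 0.03034) = √0.9697

β = 0.985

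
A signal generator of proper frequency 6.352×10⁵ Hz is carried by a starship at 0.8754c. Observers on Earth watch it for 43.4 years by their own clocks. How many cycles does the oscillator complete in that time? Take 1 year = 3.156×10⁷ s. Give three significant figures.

N = 4.21×10¹⁴

γ = 1/√(1 − 0.8754²) = 1/√0.2337 = 2.069
During 43.4 years of lab time, the oscillator's proper time advances by τ = Δt/γ = 43.4/2.069 = 20.98 years = 6.621×10⁸ s.
N = f × τ = 6.352×10⁵ × 6.621×10⁸ = 4.206×10¹⁴.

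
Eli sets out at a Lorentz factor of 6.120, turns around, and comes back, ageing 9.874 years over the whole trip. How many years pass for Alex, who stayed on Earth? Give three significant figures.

Δt = 60.4 years

γ = 6.120
Earth-frame duration is the dilated interval: Δt = γτ = 6.120 × 9.874 years.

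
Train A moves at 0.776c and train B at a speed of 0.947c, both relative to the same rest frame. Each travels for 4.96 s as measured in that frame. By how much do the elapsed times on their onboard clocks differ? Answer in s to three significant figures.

A: γ = 1/√(1 − 0.776²) = 1/√0.3978 = 1.585; τ_A = 4.96/1.585 = 3.128 s.
B: γ = 1/√(1 − 0.947²) = 1/√0.1032 = 3.113; τ_B = 4.96/3.113 = 1.593 s.

|τ_A − τ_B| = 1.54 s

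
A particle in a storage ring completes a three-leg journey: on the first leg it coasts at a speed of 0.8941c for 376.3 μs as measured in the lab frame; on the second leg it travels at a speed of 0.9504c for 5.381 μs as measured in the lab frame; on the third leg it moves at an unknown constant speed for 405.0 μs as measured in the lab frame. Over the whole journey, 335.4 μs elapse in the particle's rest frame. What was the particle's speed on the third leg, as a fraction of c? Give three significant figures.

β = 0.913

Leg 1: γ = 1/√(1 − 0.8941²) = 1/√0.2006 = 2.233; τ_1 = 376.3/2.233 = 168.5 μs.
Leg 2: γ = 1/√(1 − 0.9504²) = 1/√0.09674 = 3.215; τ_2 = 5.381/3.215 = 1.674 μs.
Leg 3: speed unknown; τ_3 = 405.0/γ_3.
Total proper time: 168.5 + 1.674 + τ_3 = 335.4, so τ_3 = 335.4 − 170.2 = 165.2 μs.
γ_3 = 405.0/165.2 = 2.452; β = √(1 − 1/γ²) = √0.8336.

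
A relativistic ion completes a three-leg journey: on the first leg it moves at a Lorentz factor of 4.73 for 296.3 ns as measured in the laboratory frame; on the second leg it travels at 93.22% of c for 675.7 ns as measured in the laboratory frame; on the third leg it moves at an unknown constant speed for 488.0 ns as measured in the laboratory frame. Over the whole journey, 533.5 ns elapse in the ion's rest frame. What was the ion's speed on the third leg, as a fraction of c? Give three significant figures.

β = 0.886

Leg 1: γ = 4.73; τ_1 = 296.3/4.730 = 62.64 ns.
Leg 2: β = 0.9322; γ = 1/√(1 − 0.9322²) = 1/√0.1310 = 2.763; τ_2 = 675.7/2.763 = 244.6 ns.
Leg 3: speed unknown; τ_3 = 488.0/γ_3.
Total proper time: 62.64 + 244.6 + τ_3 = 533.5, so τ_3 = 533.5 − 307.2 = 226.3 ns.
γ_3 = 488.0/226.3 = 2.157; β = √(1 − 1/γ²) = √0.7850.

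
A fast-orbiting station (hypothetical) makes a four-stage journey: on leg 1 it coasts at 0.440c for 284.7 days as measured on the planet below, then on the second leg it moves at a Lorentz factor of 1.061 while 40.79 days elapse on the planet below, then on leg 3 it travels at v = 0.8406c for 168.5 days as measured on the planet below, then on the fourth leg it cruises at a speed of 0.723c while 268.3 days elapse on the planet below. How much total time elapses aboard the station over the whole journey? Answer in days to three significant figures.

τ = 571 days

Leg 1: γ = 1/√(1 − 0.440²) = 1/√0.8064 = 1.114; τ_1 = 284.7/1.114 = 255.7 days.
Leg 2: γ = 1.061; τ_2 = 40.79/1.061 = 38.44 days.
Leg 3: γ = 1/√(1 − 0.8406²) = 1/√0.2934 = 1.846; τ_3 = 168.5/1.846 = 91.27 days.
Leg 4: γ = 1/√(1 − 0.723²) = 1/√0.4773 = 1.447; τ_4 = 268.3/1.447 = 185.4 days.
Total: 255.7 + 38.44 + 91.27 + 185.4 days.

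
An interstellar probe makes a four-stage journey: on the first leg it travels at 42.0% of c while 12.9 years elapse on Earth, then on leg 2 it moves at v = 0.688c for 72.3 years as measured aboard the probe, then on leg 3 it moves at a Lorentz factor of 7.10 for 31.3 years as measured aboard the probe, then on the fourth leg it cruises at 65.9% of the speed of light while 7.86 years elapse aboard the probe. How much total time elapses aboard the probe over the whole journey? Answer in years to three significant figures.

Leg 1: β = 0.420; γ = 1/√(1 − 0.420²) = 1/√0.8236 = 1.102; τ_1 = 12.9/1.102 = 11.71 years.
Leg 2: 72.3 years is already measured aboard the probe.
Leg 3: 31.3 years is already measured aboard the probe.
Leg 4: 7.86 years is already measured aboard the probe.
Total: 11.71 + 72.30 + 31.30 + 7.860 years.

τ = 123 years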